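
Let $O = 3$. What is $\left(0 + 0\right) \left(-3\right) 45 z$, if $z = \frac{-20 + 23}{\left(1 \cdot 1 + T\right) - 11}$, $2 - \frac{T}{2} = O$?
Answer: $0$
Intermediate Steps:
$T = -2$ ($T = 4 - 6 = -2$)
$z = - \frac{1}{4}$ ($z = \frac{-20 + 23}{\left(1 \cdot 1 - 2\right) - 11} = \frac{3}{\left(1 - 2\right) - 11} = \frac{3}{-1 - 11} = \frac{3}{-12} = 3 \left(- \frac{1}{12}\right) = - \frac{1}{4} \approx -0.25$)
$\left(0 + 0\right) \left(-3\right) 45 z = \left(0 + 0\right) \left(-3\right) 45 \left(- \frac{1}{4}\right) = 0 \left(-3\right) 45 \left(- \frac{1}{4}\right) = 0 \cdot 45 \left(- \frac{1}{4}\right) = 0 \left(- \frac{1}{4}\right) = 0$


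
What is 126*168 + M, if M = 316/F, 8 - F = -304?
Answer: 1651183/78 ≈ 21169.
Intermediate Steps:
F = 312 (F = 8 - 1*(-304) = 8 + 304 = 312)
M = 79/78 (M = 316/312 = 316*(1/312) = 79/78 ≈ 1.0128)
126*168 + M = 126*168 + 79/78 = 21168 + 79/78 = 1651183/78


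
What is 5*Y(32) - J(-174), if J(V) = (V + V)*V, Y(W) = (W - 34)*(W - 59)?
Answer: -60282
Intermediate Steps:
Y(W) = (-59 + W)*(-34 + W) (Y(W) = (-34 + W)*(-59 + W) = (-59 + W)*(-34 + W))
J(V) = 2*V² (J(V) = (2*V)*V = 2*V²)
5*Y(32) - J(-174) = 5*(2006 + 32² - 93*32) - 2*(-174)² = 5*(2006 + 1024 - 2976) - 2*30276 = 5*54 - 1*60552 = 270 - 60552 = -60282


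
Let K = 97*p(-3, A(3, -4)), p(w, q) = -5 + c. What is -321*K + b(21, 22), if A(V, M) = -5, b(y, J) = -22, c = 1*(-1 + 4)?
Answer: 62252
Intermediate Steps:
c = 3 (c = 1*3 = 3)
p(w, q) = -2 (p(w, q) = -5 + 3 = -2)
K = -194 (K = 97*(-2) = -194)
-321*K + b(21, 22) = -321*(-194) - 22 = 62274 - 22 = 62252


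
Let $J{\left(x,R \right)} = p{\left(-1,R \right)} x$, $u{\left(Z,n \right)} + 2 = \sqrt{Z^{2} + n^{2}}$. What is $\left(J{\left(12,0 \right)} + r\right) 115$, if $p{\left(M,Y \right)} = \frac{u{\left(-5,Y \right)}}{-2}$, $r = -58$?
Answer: $-8740$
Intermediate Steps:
$u{\left(Z,n \right)} = -2 + \sqrt{Z^{2} + n^{2}}$
$p{\left(M,Y \right)} = 1 - \frac{\sqrt{25 + Y^{2}}}{2}$ ($p{\left(M,Y \right)} = \frac{-2 + \sqrt{\left(-5\right)^{2} + Y^{2}}}{-2} = \left(-2 + \sqrt{25 + Y^{2}}\right) \left(- \frac{1}{2}\right) = 1 - \frac{\sqrt{25 + Y^{2}}}{2}$)
$J{\left(x,R \right)} = x \left(1 - \frac{\sqrt{25 + R^{2}}}{2}\right)$ ($J{\left(x,R \right)} = \left(1 - \frac{\sqrt{25 + R^{2}}}{2}\right) x = x \left(1 - \frac{\sqrt{25 + R^{2}}}{2}\right)$)
$\left(J{\left(12,0 \right)} + r\right) 115 = \left(\frac{1}{2} \cdot 12 \left(2 - \sqrt{25 + 0^{2}}\right) - 58\right) 115 = \left(\frac{1}{2} \cdot 12 \left(2 - \sqrt{25 + 0}\right) - 58\right) 115 = \left(\frac{1}{2} \cdot 12 \left(2 - \sqrt{25}\right) - 58\right) 115 = \left(\frac{1}{2} \cdot 12 \left(2 - 5\right) - 58\right) 115 = \left(\frac{1}{2} \cdot 12 \left(-3\right) - 58\right) 115 = \left(-18 - 58\right) 115 = \left(-76\right) 115 = -8740$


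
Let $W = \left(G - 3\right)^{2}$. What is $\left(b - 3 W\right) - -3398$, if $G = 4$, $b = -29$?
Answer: $3366$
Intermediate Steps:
$W = 1$ ($W = \left(4 - 3\right)^{2} = 1^{2} = 1$)
$\left(b - 3 W\right) - -3398 = \left(-29 - 3\right) - -3398 = \left(-29 - 3\right) + 3398 = -32 + 3398 = 3366$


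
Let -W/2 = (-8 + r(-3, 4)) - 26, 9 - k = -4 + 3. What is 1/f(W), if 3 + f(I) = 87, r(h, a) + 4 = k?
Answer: 1/84 ≈ 0.011905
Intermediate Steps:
k = 10 (k = 9 - (-4 + 3) = 9 - 1*(-1) = 9 + 1 = 10)
r(h, a) = 6 (r(h, a) = -4 + 10 = 6)
W = 56 (W = -2*((-8 + 6) - 26) = -2*(-2 - 26) = -2*(-28) = 56)
f(I) = 84 (f(I) = -3 + 87 = 84)
1/f(W) = 1/84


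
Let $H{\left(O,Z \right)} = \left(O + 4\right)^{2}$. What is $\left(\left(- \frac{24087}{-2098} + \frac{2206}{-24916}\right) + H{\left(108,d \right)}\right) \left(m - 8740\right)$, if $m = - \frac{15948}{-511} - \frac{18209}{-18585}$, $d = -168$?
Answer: $- \frac{323070472206411705662}{2955003433935} \approx -1.0933 \cdot 10^{8}$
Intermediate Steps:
$H{\left(O,Z \right)} = \left(4 + O\right)^{2}$
$m = \frac{43671197}{1356705}$ ($m = \left(-15948\right) \left(- \frac{1}{511}\right) - - \frac{18209}{18585} = \frac{15948}{511} + \frac{18209}{18585} = \frac{43671197}{1356705} \approx 32.189$)
$\left(\left(- \frac{24087}{-2098} + \frac{2206}{-24916}\right) + H{\left(108,d \right)}\right) \left(m - 8740\right) = \left(\left(- \frac{24087}{-2098} + \frac{2206}{-24916}\right) + \left(4 + 108\right)^{2}\right) \left(\frac{43671197}{1356705} - 8740\right) = \left(\left(\left(-24087\right) \left(- \frac{1}{2098}\right) + 2206 \left(- \frac{1}{24916}\right)\right) + 112^{2}\right) \left(- \frac{11813930503}{1356705}\right) = \left(\left(\frac{24087}{2098} - \frac{1103}{12458}\right) + 12544\right) \left(- \frac{11813930503}{1356705}\right) = \left(\frac{74440438}{6534221} + 12544\right) \left(- \frac{11813930503}{1356705}\right) = \frac{82039708662}{6534221} \left(- \frac{11813930503}{1356705}\right) = - \frac{323070472206411705662}{2955003433935}$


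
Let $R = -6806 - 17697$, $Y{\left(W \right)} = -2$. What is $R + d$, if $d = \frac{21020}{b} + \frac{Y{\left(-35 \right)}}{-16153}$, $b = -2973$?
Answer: $- \frac{1177043889221}{48022869} \approx -24510.0$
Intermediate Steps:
$R = -24503$ ($R = -6806 - 17697 = -24503$)
$d = - \frac{339530114}{48022869}$ ($d = \frac{21020}{-2973} - \frac{2}{-16153} = 21020 \left(- \frac{1}{2973}\right) - - \frac{2}{16153} = - \frac{21020}{2973} + \frac{2}{16153} = - \frac{339530114}{48022869} \approx -7.0702$)
$R + d = -24503 - \frac{339530114}{48022869} = - \frac{1177043889221}{48022869}$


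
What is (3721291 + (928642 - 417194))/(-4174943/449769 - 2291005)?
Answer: -1903754787291/1030427202788 ≈ -1.8475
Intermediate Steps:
(3721291 + (928642 - 417194))/(-4174943/449769 - 2291005) = (3721291 + 511448)/(-4174943*1/449769 - 2291005) = 4232739/(-4174943/449769 - 2291005) = 4232739/(-1030427202788/449769) = 4232739*(-449769/1030427202788) = -1903754787291/1030427202788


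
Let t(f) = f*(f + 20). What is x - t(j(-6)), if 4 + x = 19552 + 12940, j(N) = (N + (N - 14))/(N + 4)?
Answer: 32059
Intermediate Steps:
j(N) = (-14 + 2*N)/(4 + N) (j(N) = (N + (-14 + N))/(4 + N) = (-14 + 2*N)/(4 + N))
t(f) = f*(20 + f)
x = 32488 (x = -4 + (19552 + 12940) = -4 + 32492 = 32488)
x - t(j(-6)) = 32488 - 2*(-7 - 6)/(4 - 6)*(20 + 2*(-7 - 6)/(4 - 6)) = 32488 - 2*(-13)/(-2)*(20 + 2*(-13)/(-2)) = 32488 - 2*(-½)*(-13)*(20 + 2*(-½)*(-13)) = 32488 - 13*(20 + 13) = 32488 - 13*33 = 32488 - 1*429 = 32488 - 429 = 32059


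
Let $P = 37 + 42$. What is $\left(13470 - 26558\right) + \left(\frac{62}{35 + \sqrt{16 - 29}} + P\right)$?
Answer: $\frac{- 13009 \sqrt{13} + 455253 i}{\sqrt{13} - 35 i} \approx -13007.0 - 0.18057 i$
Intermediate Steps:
$P = 79$
$\left(13470 - 26558\right) + \left(\frac{62}{35 + \sqrt{16 - 29}} + P\right) = \left(13470 - 26558\right) + \left(\frac{62}{35 + \sqrt{16 - 29}} + 79\right) = -13088 + \left(\frac{62}{35 + \sqrt{16 - 29}} + 79\right) = -13088 + \left(\frac{62}{35 + \sqrt{-13}} + 79\right) = -13088 + \left(\frac{62}{35 + i \sqrt{13}} + 79\right) = -13088 + \left(79 + \frac{62}{35 + i \sqrt{13}}\right) = -13009 + \frac{62}{35 + i \sqrt{13}}$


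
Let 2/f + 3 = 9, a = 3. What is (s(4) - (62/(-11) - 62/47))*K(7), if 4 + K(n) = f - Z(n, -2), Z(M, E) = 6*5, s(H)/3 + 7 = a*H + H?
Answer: -1773055/1551 ≈ -1143.2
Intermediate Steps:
s(H) = -21 + 12*H (s(H) = -21 + 3*(3*H + H) = -21 + 3*(4*H) = -21 + 12*H)
Z(M, E) = 30
f = ⅓ (f = 2/(-3 + 9) = 2/6 = 2*(⅙) = ⅓ ≈ 0.33333)
K(n) = -101/3 (K(n) = -4 + (⅓ - 1*30) = -4 + (⅓ - 30) = -4 - 89/3 = -101/3)
(s(4) - (62/(-11) - 62/47))*K(7) = ((-21 + 12*4) - (62/(-11) - 62/47))*(-101/3) = ((-21 + 48) - (62*(-1/11) - 62*1/47))*(-101/3) = (27 - (-62/11 - 62/47))*(-101/3) = (27 - 1*(-3596/517))*(-101/3) = (27 + 3596/517)*(-101/3) = (17555/517)*(-101/3) = -1773055/1551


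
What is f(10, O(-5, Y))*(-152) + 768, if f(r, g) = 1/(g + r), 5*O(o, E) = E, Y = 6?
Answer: 5281/7 ≈ 754.43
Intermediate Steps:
O(o, E) = E/5
f(10, O(-5, Y))*(-152) + 768 = -152/((⅕)*6 + 10) + 768 = -152/(6/5 + 10) + 768 = -152/(56/5) + 768 = (5/56)*(-152) + 768 = -95/7 + 768 = 5281/7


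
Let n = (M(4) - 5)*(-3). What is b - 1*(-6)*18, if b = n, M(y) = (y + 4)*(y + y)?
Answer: -69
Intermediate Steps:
M(y) = 2*y*(4 + y) (M(y) = (4 + y)*(2*y) = 2*y*(4 + y))
n = -177 (n = (2*4*(4 + 4) - 5)*(-3) = (2*4*8 - 5)*(-3) = (64 - 5)*(-3) = 59*(-3) = -177)
b = -177
b - 1*(-6)*18 = -177 - 1*(-6)*18 = -177 + 6*18 = -177 + 108 = -69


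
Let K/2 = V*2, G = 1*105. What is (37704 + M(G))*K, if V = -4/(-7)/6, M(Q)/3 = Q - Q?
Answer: 100544/7 ≈ 14363.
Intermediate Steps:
G = 105
M(Q) = 0 (M(Q) = 3*(Q - Q) = 3*0 = 0)
V = 2/21 (V = -4*(-⅐)*(⅙) = (4/7)*(⅙) = 2/21 ≈ 0.095238)
K = 8/21 (K = 2*((2/21)*2) = 2*(4/21) = 8/21 ≈ 0.38095)
(37704 + M(G))*K = (37704 + 0)*(8/21) = 37704*(8/21) = 100544/7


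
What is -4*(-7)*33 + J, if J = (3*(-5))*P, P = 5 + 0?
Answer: 849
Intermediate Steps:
P = 5
J = -75 (J = (3*(-5))*5 = -15*5 = -75)
-4*(-7)*33 + J = -4*(-7)*33 - 75 = 28*33 - 75 = 924 - 75 = 849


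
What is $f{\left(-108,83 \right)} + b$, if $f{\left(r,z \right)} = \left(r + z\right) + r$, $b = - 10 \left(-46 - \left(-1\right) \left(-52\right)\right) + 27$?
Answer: $874$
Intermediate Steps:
$b = 1007$ ($b = - 10 \left(-46 - 52\right) + 27 = \left(-10\right) \left(-98\right) + 27 = 980 + 27 = 1007$)
$f{\left(r,z \right)} = z + 2 r$
$f{\left(-108,83 \right)} + b = \left(83 + 2 \left(-108\right)\right) + 1007 = \left(83 - 216\right) + 1007 = -133 + 1007 = 874$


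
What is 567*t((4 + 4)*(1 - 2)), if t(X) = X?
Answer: -4536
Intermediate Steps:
567*t((4 + 4)*(1 - 2)) = 567*((4 + 4)*(1 - 2)) = 567*(8*(-1)) = 567*(-8) = -4536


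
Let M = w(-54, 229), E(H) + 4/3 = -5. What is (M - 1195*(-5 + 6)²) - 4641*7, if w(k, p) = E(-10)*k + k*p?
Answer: -45706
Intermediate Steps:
E(H) = -19/3 (E(H) = -4/3 - 5 = -19/3)
w(k, p) = -19*k/3 + k*p
M = -12024 (M = (⅓)*(-54)*(-19 + 3*229) = (⅓)*(-54)*(-19 + 687) = (⅓)*(-54)*668 = -12024)
(M - 1195*(-5 + 6)²) - 4641*7 = (-12024 - 1195*(-5 + 6)²) - 4641*7 = (-12024 - 1195*1²) - 32487 = (-12024 - 1195*1) - 32487 = (-12024 - 1195) - 32487 = -13219 - 32487 = -45706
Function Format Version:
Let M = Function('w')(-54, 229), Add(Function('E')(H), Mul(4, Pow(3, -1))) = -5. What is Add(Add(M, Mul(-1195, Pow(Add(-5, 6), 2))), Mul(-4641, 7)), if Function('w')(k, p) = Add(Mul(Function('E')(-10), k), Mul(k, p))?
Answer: -45706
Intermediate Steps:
Function('E')(H) = Rational(-19, 3) (Function('E')(H) = Add(Rational(-4, 3), -5) = Rational(-19, 3))
Function('w')(k, p) = Add(Mul(Rational(-19, 3), k), Mul(k, p))
M = -12024 (M = Mul(Rational(1, 3), -54, Add(-19, Mul(3, 229))) = Mul(Rational(1, 3), -54, Add(-19, 687)) = Mul(Rational(1, 3), -54, 668) = -12024)
Add(Add(M, Mul(-1195, Pow(Add(-5, 6), 2))), Mul(-4641, 7)) = Add(Add(-12024, Mul(-1195, Pow(Add(-5, 6), 2))), Mul(-4641, 7)) = Add(Add(-12024, Mul(-1195, Pow(1, 2))), -32487) = Add(Add(-12024, Mul(-1195, 1)), -32487) = Add(Add(-12024, -1195), -32487) = Add(-13219, -32487) = -45706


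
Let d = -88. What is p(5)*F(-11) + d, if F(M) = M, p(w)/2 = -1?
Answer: -66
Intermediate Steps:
p(w) = -2 (p(w) = 2*(-1) = -2)
p(5)*F(-11) + d = -2*(-11) - 88 = 22 - 88 = -66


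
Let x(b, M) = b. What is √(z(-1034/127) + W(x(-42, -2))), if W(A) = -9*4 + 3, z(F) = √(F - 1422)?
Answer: √(-532257 + 254*I*√5766689)/127 ≈ 2.9318 + 6.4495*I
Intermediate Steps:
z(F) = √(-1422 + F)
W(A) = -33 (W(A) = -36 + 3 = -33)
√(z(-1034/127) + W(x(-42, -2))) = √(√(-1422 - 1034/127) - 33) = √(√(-181628/127) - 33) = √(2*I*√5766689/127 - 33) = √(-33 + 2*I*√5766689/127)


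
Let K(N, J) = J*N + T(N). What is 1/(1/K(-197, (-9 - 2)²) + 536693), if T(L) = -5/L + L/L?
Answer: 4695687/2520142342894 ≈ 1.8633e-6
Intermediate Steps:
T(L) = 1 - 5/L (T(L) = -5/L + 1 = 1 - 5/L)
K(N, J) = J*N + (-5 + N)/N
1/(1/K(-197, (-9 - 2)²) + 536693) = 1/(1/(1 - 5/(-197) + (-9 - 2)²*(-197)) + 536693) = 1/(1/(1 - 5*(-1/197) + (-11)²*(-197)) + 536693) = 1/(1/(1 + 5/197 + 121*(-197)) + 536693) = 1/(1/(1 + 5/197 - 23837) + 536693) = 1/(1/(-4695687/197) + 536693) = 1/(-197/4695687 + 536693) = 1/(2520142342894/4695687) = 4695687/2520142342894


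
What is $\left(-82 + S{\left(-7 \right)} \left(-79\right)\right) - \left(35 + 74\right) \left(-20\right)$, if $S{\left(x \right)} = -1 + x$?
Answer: $2730$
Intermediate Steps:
$\left(-82 + S{\left(-7 \right)} \left(-79\right)\right) - \left(35 + 74\right) \left(-20\right) = \left(-82 + \left(-1 - 7\right) \left(-79\right)\right) - \left(35 + 74\right) \left(-20\right) = \left(-82 - -632\right) - 109 \left(-20\right) = \left(-82 + 632\right) - -2180 = 550 + 2180 = 2730$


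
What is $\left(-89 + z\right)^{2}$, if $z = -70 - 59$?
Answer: $47524$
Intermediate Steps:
$z = -129$ ($z = -70 - 59 = -129$)
$\left(-89 + z\right)^{2} = \left(-89 - 129\right)^{2} = \left(-218\right)^{2} = 47524$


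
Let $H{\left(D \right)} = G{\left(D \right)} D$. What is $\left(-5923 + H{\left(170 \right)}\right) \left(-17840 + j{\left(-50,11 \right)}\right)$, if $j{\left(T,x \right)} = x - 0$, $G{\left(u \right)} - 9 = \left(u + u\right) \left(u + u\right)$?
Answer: $-350297185203$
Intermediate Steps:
$G{\left(u \right)} = 9 + 4 u^{2}$ ($G{\left(u \right)} = 9 + \left(u + u\right) \left(u + u\right) = 9 + 2 u 2 u = 9 + 4 u^{2}$)
$H{\left(D \right)} = D \left(9 + 4 D^{2}\right)$ ($H{\left(D \right)} = \left(9 + 4 D^{2}\right) D = D \left(9 + 4 D^{2}\right)$)
$j{\left(T,x \right)} = x$ ($j{\left(T,x \right)} = x + 0 = x$)
$\left(-5923 + H{\left(170 \right)}\right) \left(-17840 + j{\left(-50,11 \right)}\right) = \left(-5923 + 170 \left(9 + 4 \cdot 170^{2}\right)\right) \left(-17840 + 11\right) = \left(-5923 + 170 \left(9 + 4 \cdot 28900\right)\right) \left(-17829\right) = \left(-5923 + 170 \left(9 + 115600\right)\right) \left(-17829\right) = \left(-5923 + 170 \cdot 115609\right) \left(-17829\right) = \left(-5923 + 19653530\right) \left(-17829\right) = 19647607 \left(-17829\right) = -350297185203$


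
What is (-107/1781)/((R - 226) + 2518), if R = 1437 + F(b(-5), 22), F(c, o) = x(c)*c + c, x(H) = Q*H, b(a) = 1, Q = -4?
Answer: -107/6636006 ≈ -1.6124e-5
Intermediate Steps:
x(H) = -4*H
F(c, o) = c - 4*c² (F(c, o) = (-4*c)*c + c = -4*c² + c = c - 4*c²)
R = 1434 (R = 1437 + 1*(1 - 4*1) = 1437 + 1*(1 - 4) = 1437 + 1*(-3) = 1437 - 3 = 1434)
(-107/1781)/((R - 226) + 2518) = (-107/1781)/((1434 - 226) + 2518) = (-107*1/1781)/(1208 + 2518) = -107/1781/3726 = -107/1781*1/3726 = -107/6636006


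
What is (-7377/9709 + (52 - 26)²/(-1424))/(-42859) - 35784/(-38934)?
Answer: 42072515919421/45774647882124 ≈ 0.91912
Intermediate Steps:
(-7377/9709 + (52 - 26)²/(-1424))/(-42859) - 35784/(-38934) = (-7377*1/9709 + 26²*(-1/1424))*(-1/42859) - 35784*(-1/38934) = (-7377/9709 + 676*(-1/1424))*(-1/42859) + 284/309 = (-7377/9709 - 169/356)*(-1/42859) + 284/309 = -4267033/3456404*(-1/42859) + 284/309 = 4267033/148138019036 + 284/309 = 42072515919421/45774647882124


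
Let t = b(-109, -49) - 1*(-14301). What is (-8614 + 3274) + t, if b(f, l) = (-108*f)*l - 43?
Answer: -567910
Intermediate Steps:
b(f, l) = -43 - 108*f*l (b(f, l) = -108*f*l - 43 = -43 - 108*f*l)
t = -562570 (t = (-43 - 108*(-109)*(-49)) - 1*(-14301) = (-43 - 576828) + 14301 = -576871 + 14301 = -562570)
(-8614 + 3274) + t = (-8614 + 3274) - 562570 = -5340 - 562570 = -567910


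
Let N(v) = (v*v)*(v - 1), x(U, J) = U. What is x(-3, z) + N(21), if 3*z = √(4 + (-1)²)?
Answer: 8817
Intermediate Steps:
z = √5/3 (z = √(4 + (-1)²)/3 = √(4 + 1)/3 = √5/3 ≈ 0.74536)
N(v) = v²*(-1 + v)
x(-3, z) + N(21) = -3 + 21²*(-1 + 21) = -3 + 441*20 = -3 + 8820 = 8817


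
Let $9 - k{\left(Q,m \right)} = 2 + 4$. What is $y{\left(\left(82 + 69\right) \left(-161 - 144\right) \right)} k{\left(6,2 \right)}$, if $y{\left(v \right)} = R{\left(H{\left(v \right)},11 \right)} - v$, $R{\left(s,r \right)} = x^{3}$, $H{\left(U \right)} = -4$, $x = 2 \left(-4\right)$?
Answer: $136629$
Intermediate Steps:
$x = -8$
$R{\left(s,r \right)} = -512$ ($R{\left(s,r \right)} = \left(-8\right)^{3} = -512$)
$k{\left(Q,m \right)} = 3$ ($k{\left(Q,m \right)} = 9 - \left(2 + 4\right) = 9 - 6 = 3$)
$y{\left(v \right)} = -512 - v$
$y{\left(\left(82 + 69\right) \left(-161 - 144\right) \right)} k{\left(6,2 \right)} = \left(-512 - \left(82 + 69\right) \left(-161 - 144\right)\right) 3 = \left(-512 - 151 \left(-305\right)\right) 3 = \left(-512 - -46055\right) 3 = \left(-512 + 46055\right) 3 = 45543 \cdot 3 = 136629$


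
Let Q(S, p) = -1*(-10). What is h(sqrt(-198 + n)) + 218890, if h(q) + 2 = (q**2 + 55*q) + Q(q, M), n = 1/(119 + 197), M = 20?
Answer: 69109201/316 + 55*I*sqrt(4942793)/158 ≈ 2.187e+5 + 773.91*I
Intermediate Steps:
n = 1/316 ≈ 0.0031646
Q(S, p) = 10
h(q) = 8 + q**2 + 55*q (h(q) = -2 + ((q**2 + 55*q) + 10) = -2 + (10 + q**2 + 55*q) = 8 + q**2 + 55*q)
h(sqrt(-198 + n)) + 218890 = (8 + (sqrt(-198 + 1/316))**2 + 55*sqrt(-198 + 1/316)) + 218890 = (8 + (sqrt(-62567/316))**2 + 55*sqrt(-62567/316)) + 218890 = (8 + (I*sqrt(4942793)/158)**2 + 55*(I*sqrt(4942793)/158)) + 218890 = (8 - 62567/316 + 55*I*sqrt(4942793)/158) + 218890 = (-60039/316 + 55*I*sqrt(4942793)/158) + 218890 = 69109201/316 + 55*I*sqrt(4942793)/158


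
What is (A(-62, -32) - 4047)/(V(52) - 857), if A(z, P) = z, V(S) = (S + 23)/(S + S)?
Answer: 427336/89053 ≈ 4.7987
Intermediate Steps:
V(S) = (23 + S)/(2*S) (V(S) = (23 + S)/((2*S)) = (23 + S)*(1/(2*S)) = (23 + S)/(2*S))
(A(-62, -32) - 4047)/(V(52) - 857) = (-62 - 4047)/((½)*(23 + 52)/52 - 857) = -4109/((½)*(1/52)*75 - 857) = -4109/(75/104 - 857) = -4109/(-89053/104) = -4109*(-104/89053) = 427336/89053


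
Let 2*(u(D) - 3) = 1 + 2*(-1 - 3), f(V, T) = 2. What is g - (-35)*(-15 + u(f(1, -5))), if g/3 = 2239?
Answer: 12349/2 ≈ 6174.5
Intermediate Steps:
g = 6717 (g = 3*2239 = 6717)
u(D) = -1/2 (u(D) = 3 + (1 + 2*(-1 - 3))/2 = 3 + (1 + 2*(-4))/2 = 3 + (1 - 8)/2 = 3 + (1/2)*(-7) = 3 - 7/2 = -1/2)
g - (-35)*(-15 + u(f(1, -5))) = 6717 - (-35)*(-15 - 1/2) = 6717 - (-35)*(-31)/2 = 6717 - 1*1085/2 = 6717 - 1085/2 = 12349/2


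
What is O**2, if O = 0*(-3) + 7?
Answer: 49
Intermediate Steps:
O = 7 (O = 0 + 7 = 7)
O**2 = 7**2 = 49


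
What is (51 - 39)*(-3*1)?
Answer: -36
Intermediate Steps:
(51 - 39)*(-3*1) = 12*(-3) = -36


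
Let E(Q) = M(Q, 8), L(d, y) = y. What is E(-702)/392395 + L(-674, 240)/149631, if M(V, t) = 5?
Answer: 6328197/3914297083 ≈ 0.0016167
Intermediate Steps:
E(Q) = 5
E(-702)/392395 + L(-674, 240)/149631 = 5/392395 + 240/149631 = 5*(1/392395) + 240*(1/149631) = 1/78479 + 80/49877 = 6328197/3914297083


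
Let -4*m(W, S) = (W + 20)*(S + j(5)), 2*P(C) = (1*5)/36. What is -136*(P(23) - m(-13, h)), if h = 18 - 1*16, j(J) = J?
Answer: -15079/9 ≈ -1675.4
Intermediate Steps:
P(C) = 5/72 (P(C) = ((1*5)/36)/2 = (5*(1/36))/2 = (½)*(5/36) = 5/72)
h = 2 (h = 18 - 16 = 2)
m(W, S) = -(5 + S)*(20 + W)/4 (m(W, S) = -(W + 20)*(S + 5)/4 = -(20 + W)*(5 + S)/4 = -(5 + S)*(20 + W)/4)
-136*(P(23) - m(-13, h)) = -136*(5/72 - (-25 - 5*2 - 5/4*(-13) - ¼*2*(-13))) = -136*(5/72 - (-25 - 10 + 65/4 + 13/2)) = -136*(5/72 - 1*(-49/4)) = -136*(5/72 + 49/4) = -136*887/72 = -15079/9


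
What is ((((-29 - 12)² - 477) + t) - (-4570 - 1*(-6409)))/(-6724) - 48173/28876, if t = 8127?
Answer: -135063561/48540556 ≈ -2.7825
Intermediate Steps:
((((-29 - 12)² - 477) + t) - (-4570 - 1*(-6409)))/(-6724) - 48173/28876 = ((((-29 - 12)² - 477) + 8127) - (-4570 - 1*(-6409)))/(-6724) - 48173/28876 = ((((-41)² - 477) + 8127) - (-4570 + 6409))*(-1/6724) - 48173*1/28876 = (((1681 - 477) + 8127) - 1*1839)*(-1/6724) - 48173/28876 = ((1204 + 8127) - 1839)*(-1/6724) - 48173/28876 = (9331 - 1839)*(-1/6724) - 48173/28876 = 7492*(-1/6724) - 48173/28876 = -1873/1681 - 48173/28876 = -135063561/48540556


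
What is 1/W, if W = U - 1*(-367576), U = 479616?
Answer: 1/847192 ≈ 1.1804e-6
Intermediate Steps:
W = 847192 (W = 479616 - 1*(-367576) = 479616 + 367576 = 847192)
1/W = 1/847192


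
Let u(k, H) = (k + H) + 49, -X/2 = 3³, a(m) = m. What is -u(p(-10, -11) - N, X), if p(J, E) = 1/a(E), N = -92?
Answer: -956/11 ≈ -86.909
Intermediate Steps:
p(J, E) = 1/E
X = -54 (X = -2*3³ = -2*27 = -54)
u(k, H) = 49 + H + k (u(k, H) = (H + k) + 49 = 49 + H + k)
-u(p(-10, -11) - N, X) = -(49 - 54 + (1/(-11) - 1*(-92))) = -(49 - 54 + (-1/11 + 92)) = -(49 - 54 + 1011/11) = -1*956/11 = -956/11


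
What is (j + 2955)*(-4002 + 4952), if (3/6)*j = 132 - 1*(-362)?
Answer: 3745850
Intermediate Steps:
j = 988 (j = 2*(132 - 1*(-362)) = 2*(132 + 362) = 2*494 = 988)
(j + 2955)*(-4002 + 4952) = (988 + 2955)*(-4002 + 4952) = 3943*950 = 3745850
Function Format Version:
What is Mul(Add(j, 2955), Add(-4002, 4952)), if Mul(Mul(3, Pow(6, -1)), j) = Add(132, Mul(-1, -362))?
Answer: 3745850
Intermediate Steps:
j = 988 (j = Mul(2, Add(132, Mul(-1, -362))) = Mul(2, Add(132, 362)) = Mul(2, 494) = 988)
Mul(Add(j, 2955), Add(-4002, 4952)) = Mul(Add(988, 2955), Add(-4002, 4952)) = Mul(3943, 950) = 3745850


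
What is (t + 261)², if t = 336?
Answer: 356409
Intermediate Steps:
(t + 261)² = (336 + 261)² = 597² = 356409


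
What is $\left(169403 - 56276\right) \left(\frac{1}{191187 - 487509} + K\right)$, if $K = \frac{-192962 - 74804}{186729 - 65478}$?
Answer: $- \frac{76718552375493}{307088366} \approx -2.4983 \cdot 10^{5}$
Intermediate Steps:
$K = - \frac{267766}{121251} \approx -2.2084$
$\left(169403 - 56276\right) \left(\frac{1}{191187 - 487509} + K\right) = \left(169403 - 56276\right) \left(\frac{1}{191187 - 487509} - \frac{267766}{121251}\right) = 113127 \left(\frac{1}{-296322} - \frac{267766}{121251}\right) = 113127 \left(- \frac{1}{296322} - \frac{267766}{121251}\right) = 113127 \left(- \frac{678163059}{307088366}\right) = - \frac{76718552375493}{307088366}$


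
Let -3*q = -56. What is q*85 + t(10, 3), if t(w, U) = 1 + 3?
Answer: 4772/3 ≈ 1590.7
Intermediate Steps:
q = 56/3 (q = -1/3*(-56) = 56/3 ≈ 18.667)
t(w, U) = 4
q*85 + t(10, 3) = (56/3)*85 + 4 = 4760/3 + 4 = 4772/3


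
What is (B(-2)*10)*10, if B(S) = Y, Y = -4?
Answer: -400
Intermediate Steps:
B(S) = -4
(B(-2)*10)*10 = -4*10*10 = -40*10 = -400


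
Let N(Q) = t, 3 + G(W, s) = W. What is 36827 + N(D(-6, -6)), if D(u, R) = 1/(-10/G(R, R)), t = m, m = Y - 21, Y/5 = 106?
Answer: 37336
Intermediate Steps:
Y = 530 (Y = 5*106 = 530)
G(W, s) = -3 + W
m = 509 (m = 530 - 21 = 509)
t = 509
D(u, R) = 3/10 - R/10 (D(u, R) = 1/(-10/(-3 + R)) = 3/10 - R/10)
N(Q) = 509
36827 + N(D(-6, -6)) = 36827 + 509 = 37336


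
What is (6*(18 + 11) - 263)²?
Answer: 7921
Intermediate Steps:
(6*(18 + 11) - 263)² = (6*29 - 263)² = (174 - 263)² = (-89)² = 7921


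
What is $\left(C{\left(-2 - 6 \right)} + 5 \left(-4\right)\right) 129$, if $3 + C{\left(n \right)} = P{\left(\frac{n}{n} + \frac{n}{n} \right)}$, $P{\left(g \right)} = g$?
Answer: $-2709$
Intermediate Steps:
$C{\left(n \right)} = -1$ ($C{\left(n \right)} = -3 + \left(\frac{n}{n} + \frac{n}{n}\right) = -3 + \left(1 + 1\right) = -3 + 2 = -1$)
$\left(C{\left(-2 - 6 \right)} + 5 \left(-4\right)\right) 129 = \left(-1 + 5 \left(-4\right)\right) 129 = \left(-1 - 20\right) 129 = \left(-21\right) 129 = -2709$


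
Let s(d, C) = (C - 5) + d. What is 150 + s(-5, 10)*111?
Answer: 150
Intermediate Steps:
s(d, C) = -5 + C + d (s(d, C) = (-5 + C) + d = -5 + C + d)
150 + s(-5, 10)*111 = 150 + (-5 + 10 - 5)*111 = 150 + 0*111 = 150 + 0 = 150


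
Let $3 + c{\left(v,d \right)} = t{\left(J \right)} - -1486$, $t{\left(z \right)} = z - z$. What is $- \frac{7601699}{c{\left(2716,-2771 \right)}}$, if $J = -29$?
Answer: $- \frac{7601699}{1483} \approx -5125.9$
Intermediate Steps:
$t{\left(z \right)} = 0$
$c{\left(v,d \right)} = 1483$ ($c{\left(v,d \right)} = -3 + \left(0 - -1486\right) = -3 + \left(0 + 1486\right) = -3 + 1486 = 1483$)
$- \frac{7601699}{c{\left(2716,-2771 \right)}} = - \frac{7601699}{1483}$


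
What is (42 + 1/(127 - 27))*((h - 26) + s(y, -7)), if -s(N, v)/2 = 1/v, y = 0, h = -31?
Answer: -1667797/700 ≈ -2382.6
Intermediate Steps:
s(N, v) = -2/v
(42 + 1/(127 - 27))*((h - 26) + s(y, -7)) = (42 + 1/(127 - 27))*((-31 - 26) - 2/(-7)) = (42 + 1/100)*(-57 - 2*(-⅐)) = (42 + 1/100)*(-57 + 2/7) = (4201/100)*(-397/7) = -1667797/700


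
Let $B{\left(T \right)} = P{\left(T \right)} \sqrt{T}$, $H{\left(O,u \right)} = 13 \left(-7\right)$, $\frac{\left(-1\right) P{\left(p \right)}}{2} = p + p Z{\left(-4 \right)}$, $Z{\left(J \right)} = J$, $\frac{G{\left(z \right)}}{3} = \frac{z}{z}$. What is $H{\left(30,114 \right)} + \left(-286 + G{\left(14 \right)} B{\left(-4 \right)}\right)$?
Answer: $-377 - 144 i \approx -377.0 - 144.0 i$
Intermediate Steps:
$G{\left(z \right)} = 3$ ($G{\left(z \right)} = 3 \frac{z}{z} = 3 \cdot 1 = 3$)
$P{\left(p \right)} = 6 p$ ($P{\left(p \right)} = - 2 \left(p + p \left(-4\right)\right) = - 2 \left(p - 4 p\right) = - 2 \left(- 3 p\right) = 6 p$)
$H{\left(O,u \right)} = -91$
$B{\left(T \right)} = 6 T^{\frac{3}{2}}$ ($B{\left(T \right)} = 6 T \sqrt{T} = 6 T^{\frac{3}{2}}$)
$H{\left(30,114 \right)} + \left(-286 + G{\left(14 \right)} B{\left(-4 \right)}\right) = -91 - \left(286 - 3 \cdot 6 \left(-4\right)^{\frac{3}{2}}\right) = -91 - \left(286 - 3 \cdot 6 \left(- 8 i\right)\right) = -91 - \left(286 - 3 \left(- 48 i\right)\right) = -91 - \left(286 + 144 i\right) = -377 - 144 i$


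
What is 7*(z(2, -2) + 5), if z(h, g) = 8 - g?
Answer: 105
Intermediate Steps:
7*(z(2, -2) + 5) = 7*((8 - 1*(-2)) + 5) = 7*((8 + 2) + 5) = 7*(10 + 5) = 7*15 = 105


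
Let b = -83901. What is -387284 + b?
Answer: -471185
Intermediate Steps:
-387284 + b = -387284 - 83901 = -471185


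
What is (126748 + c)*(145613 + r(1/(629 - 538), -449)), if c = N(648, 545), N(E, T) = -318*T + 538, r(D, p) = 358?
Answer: -6718169304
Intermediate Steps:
N(E, T) = 538 - 318*T
c = -172772 (c = 538 - 318*545 = 538 - 173310 = -172772)
(126748 + c)*(145613 + r(1/(629 - 538), -449)) = (126748 - 172772)*(145613 + 358) = -46024*145971 = -6718169304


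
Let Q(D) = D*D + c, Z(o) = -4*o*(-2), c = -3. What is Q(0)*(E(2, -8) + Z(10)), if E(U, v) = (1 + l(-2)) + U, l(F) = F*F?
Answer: -261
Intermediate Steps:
l(F) = F²
E(U, v) = 5 + U (E(U, v) = (1 + (-2)²) + U = (1 + 4) + U = 5 + U)
Z(o) = 8*o
Q(D) = -3 + D² (Q(D) = D*D - 3 = D² - 3 = -3 + D²)
Q(0)*(E(2, -8) + Z(10)) = (-3 + 0²)*((5 + 2) + 8*10) = (-3 + 0)*(7 + 80) = -3*87 = -261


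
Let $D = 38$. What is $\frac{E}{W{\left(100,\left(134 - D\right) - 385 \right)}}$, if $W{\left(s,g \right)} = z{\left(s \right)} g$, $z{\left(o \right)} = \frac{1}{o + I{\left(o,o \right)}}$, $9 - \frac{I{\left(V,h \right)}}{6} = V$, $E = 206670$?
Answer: $\frac{92174820}{289} \approx 3.1894 \cdot 10^{5}$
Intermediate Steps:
$I{\left(V,h \right)} = 54 - 6 V$
$z{\left(o \right)} = \frac{1}{54 - 5 o}$ ($z{\left(o \right)} = \frac{1}{o - \left(-54 + 6 o\right)} = \frac{1}{54 - 5 o}$)
$W{\left(s,g \right)} = - \frac{g}{-54 + 5 s}$ ($W{\left(s,g \right)} = - \frac{1}{-54 + 5 s} g = - \frac{g}{-54 + 5 s}$)
$\frac{E}{W{\left(100,\left(134 - D\right) - 385 \right)}} = \frac{206670}{\left(-1\right) \left(\left(134 - 38\right) - 385\right) \frac{1}{-54 + 5 \cdot 100}} = \frac{206670}{\left(-1\right) \left(\left(134 - 38\right) - 385\right) \frac{1}{-54 + 500}} = \frac{206670}{\left(-1\right) \left(96 - 385\right) \frac{1}{446}} = \frac{206670}{\left(-1\right) \left(-289\right) \frac{1}{446}} = \frac{206670}{\frac{289}{446}} = 206670 \cdot \frac{446}{289} = \frac{92174820}{289}$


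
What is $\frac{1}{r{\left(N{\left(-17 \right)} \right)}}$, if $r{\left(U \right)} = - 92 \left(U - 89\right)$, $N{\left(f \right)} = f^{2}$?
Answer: $- \frac{1}{18400} \approx -5.4348 \cdot 10^{-5}$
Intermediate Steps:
$r{\left(U \right)} = 8188 - 92 U$ ($r{\left(U \right)} = - 92 \left(-89 + U\right) = 8188 - 92 U$)
$\frac{1}{r{\left(N{\left(-17 \right)} \right)}} = \frac{1}{8188 - 92 \left(-17\right)^{2}} = \frac{1}{8188 - 26588} = \frac{1}{-18400} = - \frac{1}{18400}$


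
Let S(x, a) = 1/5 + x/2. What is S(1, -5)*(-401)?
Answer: -2807/10 ≈ -280.70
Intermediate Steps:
S(x, a) = ⅕ + x/2 (S(x, a) = 1*(⅕) + x*(½) = ⅕ + x/2)
S(1, -5)*(-401) = (⅕ + (½)*1)*(-401) = (⅕ + ½)*(-401) = (7/10)*(-401) = -2807/10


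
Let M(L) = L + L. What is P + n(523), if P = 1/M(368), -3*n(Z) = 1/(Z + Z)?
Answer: 1201/1154784 ≈ 0.0010400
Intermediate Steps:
M(L) = 2*L
n(Z) = -1/(6*Z) (n(Z) = -1/(3*(Z + Z)) = -1/(2*Z)/3 = -1/(6*Z))
P = 1/736 (P = 1/(2*368) = 1/736 ≈ 0.0013587)
P + n(523) = 1/736 - 1/6/523 = 1/736 - 1/6*1/523 = 1/736 - 1/3138 = 1201/1154784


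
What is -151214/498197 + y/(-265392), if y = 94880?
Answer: -780356404/1180513377 ≈ -0.66103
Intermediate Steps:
-151214/498197 + y/(-265392) = -151214/498197 + 94880/(-265392) = -151214*1/498197 + 94880*(-1/265392) = -21602/71171 - 5930/16587 = -780356404/1180513377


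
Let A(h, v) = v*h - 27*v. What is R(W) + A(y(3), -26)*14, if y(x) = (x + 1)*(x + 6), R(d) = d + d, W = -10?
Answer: -3296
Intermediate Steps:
R(d) = 2*d
y(x) = (1 + x)*(6 + x)
A(h, v) = -27*v + h*v (A(h, v) = h*v - 27*v = -27*v + h*v)
R(W) + A(y(3), -26)*14 = 2*(-10) - 26*(-27 + (6 + 3² + 7*3))*14 = -20 - 26*(-27 + (6 + 9 + 21))*14 = -20 - 26*(-27 + 36)*14 = -20 - 26*9*14 = -20 - 234*14 = -20 - 3276 = -3296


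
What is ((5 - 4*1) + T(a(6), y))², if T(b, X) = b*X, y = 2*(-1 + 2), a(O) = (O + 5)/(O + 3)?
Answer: 961/81 ≈ 11.864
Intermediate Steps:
a(O) = (5 + O)/(3 + O)
y = 2 (y = 2*1 = 2)
T(b, X) = X*b
((5 - 4*1) + T(a(6), y))² = ((5 - 4*1) + 2*((5 + 6)/(3 + 6)))² = ((5 - 4) + 2*(11/9))² = (1 + 2*((⅑)*11))² = (1 + 2*(11/9))² = (1 + 22/9)² = (31/9)² = 961/81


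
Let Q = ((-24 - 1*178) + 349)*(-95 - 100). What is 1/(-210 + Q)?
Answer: -1/28875 ≈ -3.4632e-5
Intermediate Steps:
Q = -28665 (Q = ((-24 - 178) + 349)*(-195) = (-202 + 349)*(-195) = 147*(-195) = -28665)
1/(-210 + Q) = 1/(-210 - 28665) = 1/(-28875) = -1/28875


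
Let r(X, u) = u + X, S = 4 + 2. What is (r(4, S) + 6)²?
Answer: 256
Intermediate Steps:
S = 6
r(X, u) = X + u
(r(4, S) + 6)² = ((4 + 6) + 6)² = (10 + 6)² = 16² = 256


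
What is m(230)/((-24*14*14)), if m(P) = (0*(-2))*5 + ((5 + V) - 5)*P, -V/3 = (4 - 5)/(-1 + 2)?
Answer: -115/784 ≈ -0.14668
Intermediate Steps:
V = 3 (V = -3*(4 - 5)/(-1 + 2) = -(-3)/1 = -(-3) = -3*(-1) = 3)
m(P) = 3*P (m(P) = (0*(-2))*5 + ((5 + 3) - 5)*P = 0*5 + (8 - 5)*P = 0 + 3*P = 3*P)
m(230)/((-24*14*14)) = (3*230)/((-24*14*14)) = 690/((-336*14)) = 690/(-4704) = 690*(-1/4704) = -115/784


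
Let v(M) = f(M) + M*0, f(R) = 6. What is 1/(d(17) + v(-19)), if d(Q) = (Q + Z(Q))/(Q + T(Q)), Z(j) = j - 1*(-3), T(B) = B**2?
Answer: 306/1873 ≈ 0.16337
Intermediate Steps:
v(M) = 6 (v(M) = 6 + M*0 = 6 + 0 = 6)
Z(j) = 3 + j (Z(j) = j + 3 = 3 + j)
d(Q) = (3 + 2*Q)/(Q + Q**2) (d(Q) = (Q + (3 + Q))/(Q + Q**2) = (3 + 2*Q)/(Q + Q**2))
1/(d(17) + v(-19)) = 1/((3 + 2*17)/(17*(1 + 17)) + 6) = 1/((1/17)*(3 + 34)/18 + 6) = 1/((1/17)*(1/18)*37 + 6) = 1/(37/306 + 6) = 1/(1873/306) = 306/1873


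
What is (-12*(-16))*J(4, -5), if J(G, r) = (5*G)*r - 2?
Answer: -19584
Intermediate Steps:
J(G, r) = -2 + 5*G*r (J(G, r) = 5*G*r - 2 = -2 + 5*G*r)
(-12*(-16))*J(4, -5) = (-12*(-16))*(-2 + 5*4*(-5)) = 192*(-2 - 100) = 192*(-102) = -19584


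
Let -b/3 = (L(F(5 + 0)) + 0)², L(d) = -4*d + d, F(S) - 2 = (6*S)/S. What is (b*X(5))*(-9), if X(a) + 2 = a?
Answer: 46656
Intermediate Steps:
F(S) = 8 (F(S) = 2 + (6*S)/S = 2 + 6 = 8)
L(d) = -3*d
X(a) = -2 + a
b = -1728 (b = -3*(-3*8 + 0)² = -3*(-24 + 0)² = -3*(-24)² = -3*576 = -1728)
(b*X(5))*(-9) = -1728*(-2 + 5)*(-9) = -1728*3*(-9) = -5184*(-9) = 46656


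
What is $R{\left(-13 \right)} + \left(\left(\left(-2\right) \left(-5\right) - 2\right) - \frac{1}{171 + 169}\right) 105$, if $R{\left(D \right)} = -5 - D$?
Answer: $\frac{57643}{68} \approx 847.69$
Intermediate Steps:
$R{\left(-13 \right)} + \left(\left(\left(-2\right) \left(-5\right) - 2\right) - \frac{1}{171 + 169}\right) 105 = \left(-5 - -13\right) + \left(\left(\left(-2\right) \left(-5\right) - 2\right) - \frac{1}{171 + 169}\right) 105 = \left(-5 + 13\right) + \left(\left(10 - 2\right) - \frac{1}{340}\right) 105 = 8 + \left(8 - \frac{1}{340}\right) 105 = 8 + \frac{2719}{340} \cdot 105 = 8 + \frac{57099}{68} = \frac{57643}{68}$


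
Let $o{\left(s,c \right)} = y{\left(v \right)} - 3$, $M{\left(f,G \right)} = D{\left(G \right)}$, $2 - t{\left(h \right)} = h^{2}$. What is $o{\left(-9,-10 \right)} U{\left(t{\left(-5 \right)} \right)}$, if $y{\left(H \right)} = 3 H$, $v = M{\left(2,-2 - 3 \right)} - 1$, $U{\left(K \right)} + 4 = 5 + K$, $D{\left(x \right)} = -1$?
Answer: $198$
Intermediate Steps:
$t{\left(h \right)} = 2 - h^{2}$
$M{\left(f,G \right)} = -1$
$U{\left(K \right)} = 1 + K$ ($U{\left(K \right)} = -4 + \left(5 + K\right) = 1 + K$)
$v = -2$ ($v = -1 - 1 = -2$)
$o{\left(s,c \right)} = -9$ ($o{\left(s,c \right)} = 3 \left(-2\right) - 3 = -6 - 3 = -9$)
$o{\left(-9,-10 \right)} U{\left(t{\left(-5 \right)} \right)} = - 9 \left(1 + \left(2 - \left(-5\right)^{2}\right)\right) = - 9 \left(1 + \left(2 - 25\right)\right) = - 9 \left(1 - 23\right) = \left(-9\right) \left(-22\right) = 198$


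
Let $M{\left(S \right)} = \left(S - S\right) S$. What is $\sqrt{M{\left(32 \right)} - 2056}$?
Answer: $2 i \sqrt{514} \approx 45.343 i$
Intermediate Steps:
$M{\left(S \right)} = 0$ ($M{\left(S \right)} = 0 S = 0$)
$\sqrt{M{\left(32 \right)} - 2056} = \sqrt{0 - 2056} = \sqrt{-2056} = 2 i \sqrt{514}$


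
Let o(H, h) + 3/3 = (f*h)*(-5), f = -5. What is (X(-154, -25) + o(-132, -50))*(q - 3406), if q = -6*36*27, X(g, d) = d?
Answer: 11787688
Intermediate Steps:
o(H, h) = -1 + 25*h (o(H, h) = -1 - 5*h*(-5) = -1 + 25*h)
q = -5832 (q = -216*27 = -5832)
(X(-154, -25) + o(-132, -50))*(q - 3406) = (-25 + (-1 + 25*(-50)))*(-5832 - 3406) = (-25 + (-1 - 1250))*(-9238) = (-25 - 1251)*(-9238) = -1276*(-9238) = 11787688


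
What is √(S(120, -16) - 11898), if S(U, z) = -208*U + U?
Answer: 3*I*√4082 ≈ 191.67*I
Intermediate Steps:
S(U, z) = -207*U
√(S(120, -16) - 11898) = √(-207*120 - 11898) = √(-24840 - 11898) = √(-36738) = 3*I*√4082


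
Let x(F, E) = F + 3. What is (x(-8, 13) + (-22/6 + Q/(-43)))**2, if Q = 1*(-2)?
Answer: 1236544/16641 ≈ 74.307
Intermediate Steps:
x(F, E) = 3 + F
Q = -2
(x(-8, 13) + (-22/6 + Q/(-43)))**2 = ((3 - 8) + (-22/6 - 2/(-43)))**2 = (-5 + (-22*1/6 - 2*(-1/43)))**2 = (-5 + (-11/3 + 2/43))**2 = (-5 - 467/129)**2 = (-1112/129)**2 = 1236544/16641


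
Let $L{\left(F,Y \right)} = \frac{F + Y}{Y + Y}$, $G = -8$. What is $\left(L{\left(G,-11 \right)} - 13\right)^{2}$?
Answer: $\frac{71289}{484} \approx 147.29$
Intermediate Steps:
$L{\left(F,Y \right)} = \frac{F + Y}{2 Y}$
$\left(L{\left(G,-11 \right)} - 13\right)^{2} = \left(\frac{-8 - 11}{2 \left(-11\right)} - 13\right)^{2} = \left(\frac{1}{2} \left(- \frac{1}{11}\right) \left(-19\right) - 13\right)^{2} = \left(\frac{19}{22} - 13\right)^{2} = \left(- \frac{267}{22}\right)^{2} = \frac{71289}{484}$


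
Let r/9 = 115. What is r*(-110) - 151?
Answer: -114001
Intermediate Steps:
r = 1035 (r = 9*115 = 1035)
r*(-110) - 151 = 1035*(-110) - 151 = -113850 - 151 = -114001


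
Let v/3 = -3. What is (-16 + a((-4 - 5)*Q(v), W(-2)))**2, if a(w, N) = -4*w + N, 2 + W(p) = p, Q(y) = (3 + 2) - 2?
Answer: 7744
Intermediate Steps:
v = -9 (v = 3*(-3) = -9)
Q(y) = 3 (Q(y) = 5 - 2 = 3)
W(p) = -2 + p
a(w, N) = N - 4*w
(-16 + a((-4 - 5)*Q(v), W(-2)))**2 = (-16 + ((-2 - 2) - 4*(-4 - 5)*3))**2 = (-16 + (-4 - (-36)*3))**2 = (-16 + (-4 - 4*(-27)))**2 = (-16 + (-4 + 108))**2 = (-16 + 104)**2 = 88**2 = 7744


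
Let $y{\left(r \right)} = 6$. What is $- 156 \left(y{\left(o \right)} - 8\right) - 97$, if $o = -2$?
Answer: $215$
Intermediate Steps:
$- 156 \left(y{\left(o \right)} - 8\right) - 97 = - 156 \left(6 - 8\right) - 97 = \left(-156\right) \left(-2\right) - 97 = 312 - 97 = 215$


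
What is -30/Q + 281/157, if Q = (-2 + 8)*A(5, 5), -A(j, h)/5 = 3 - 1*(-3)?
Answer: 1843/942 ≈ 1.9565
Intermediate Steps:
A(j, h) = -30 (A(j, h) = -5*(3 - 1*(-3)) = -5*(3 + 3) = -5*6 = -30)
Q = -180 (Q = (-2 + 8)*(-30) = 6*(-30) = -180)
-30/Q + 281/157 = -30/(-180) + 281/157 = -30*(-1/180) + 281*(1/157) = ⅙ + 281/157 = 1843/942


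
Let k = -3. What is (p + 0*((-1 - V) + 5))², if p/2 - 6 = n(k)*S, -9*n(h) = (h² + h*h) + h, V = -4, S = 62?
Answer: 341056/9 ≈ 37895.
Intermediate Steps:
n(h) = -2*h²/9 - h/9 (n(h) = -((h² + h*h) + h)/9 = -((h² + h²) + h)/9 = -(2*h² + h)/9 = -(h + 2*h²)/9 = -2*h²/9 - h/9)
p = -584/3 (p = 12 + 2*(-⅑*(-3)*(1 + 2*(-3))*62) = 12 + 2*(-⅑*(-3)*(1 - 6)*62) = 12 + 2*(-⅑*(-3)*(-5)*62) = 12 + 2*(-5/3*62) = 12 + 2*(-310/3) = 12 - 620/3 = -584/3 ≈ -194.67)
(p + 0*((-1 - V) + 5))² = (-584/3 + 0*((-1 - 1*(-4)) + 5))² = (-584/3 + 0*((-1 + 4) + 5))² = (-584/3 + 0*(3 + 5))² = (-584/3 + 0*8)² = (-584/3 + 0)² = (-584/3)² = 341056/9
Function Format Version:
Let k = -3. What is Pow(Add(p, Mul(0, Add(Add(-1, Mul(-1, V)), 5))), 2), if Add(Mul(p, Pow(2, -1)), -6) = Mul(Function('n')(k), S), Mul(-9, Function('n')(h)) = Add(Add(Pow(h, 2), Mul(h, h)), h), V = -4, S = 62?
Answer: Rational(341056, 9) ≈ 37895.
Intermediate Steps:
Function('n')(h) = Add(Mul(Rational(-2, 9), Pow(h, 2)), Mul(Rational(-1, 9), h)) (Function('n')(h) = Mul(Rational(-1, 9), Add(Add(Pow(h, 2), Mul(h, h)), h)) = Mul(Rational(-1, 9), Add(Add(Pow(h, 2), Pow(h, 2)), h)) = Mul(Rational(-1, 9), Add(Mul(2, Pow(h, 2)), h)) = Mul(Rational(-1, 9), Add(h, Mul(2, Pow(h, 2)))) = Add(Mul(Rational(-2, 9), Pow(h, 2)), Mul(Rational(-1, 9), h)))
p = Rational(-584, 3) (p = Add(12, Mul(2, Mul(Mul(Rational(-1, 9), -3, Add(1, Mul(2, -3))), 62))) = Add(12, Mul(2, Mul(Mul(Rational(-1, 9), -3, Add(1, -6)), 62))) = Add(12, Mul(2, Mul(Mul(Rational(-1, 9), -3, -5), 62))) = Add(12, Mul(2, Mul(Rational(-5, 3), 62))) = Add(12, Mul(2, Rational(-310, 3))) = Add(12, Rational(-620, 3)) = Rational(-584, 3) ≈ -194.67)
Pow(Add(p, Mul(0, Add(Add(-1, Mul(-1, V)), 5))), 2) = Pow(Add(Rational(-584, 3), Mul(0, Add(Add(-1, Mul(-1, -4)), 5))), 2) = Pow(Add(Rational(-584, 3), Mul(0, Add(Add(-1, 4), 5))), 2) = Pow(Add(Rational(-584, 3), Mul(0, Add(3, 5))), 2) = Pow(Add(Rational(-584, 3), Mul(0, 8)), 2) = Pow(Add(Rational(-584, 3), 0), 2) = Pow(Rational(-584, 3), 2) = Rational(341056, 9)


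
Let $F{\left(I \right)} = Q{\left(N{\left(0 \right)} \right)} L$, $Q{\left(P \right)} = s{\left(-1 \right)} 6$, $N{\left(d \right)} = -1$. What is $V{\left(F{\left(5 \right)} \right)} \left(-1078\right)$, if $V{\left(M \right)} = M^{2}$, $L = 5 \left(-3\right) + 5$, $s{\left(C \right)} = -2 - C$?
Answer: $-3880800$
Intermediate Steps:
$Q{\left(P \right)} = -6$ ($Q{\left(P \right)} = \left(-2 - -1\right) 6 = \left(-2 + 1\right) 6 = \left(-1\right) 6 = -6$)
$L = -10$ ($L = -15 + 5 = -10$)
$F{\left(I \right)} = 60$ ($F{\left(I \right)} = \left(-6\right) \left(-10\right) = 60$)
$V{\left(F{\left(5 \right)} \right)} \left(-1078\right) = 60^{2} \left(-1078\right) = 3600 \left(-1078\right) = -3880800$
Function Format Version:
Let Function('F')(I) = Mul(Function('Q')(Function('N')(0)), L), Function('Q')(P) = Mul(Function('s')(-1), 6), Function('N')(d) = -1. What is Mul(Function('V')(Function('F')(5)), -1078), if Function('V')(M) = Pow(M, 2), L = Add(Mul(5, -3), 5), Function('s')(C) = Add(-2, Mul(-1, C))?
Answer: -3880800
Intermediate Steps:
Function('Q')(P) = -6 (Function('Q')(P) = Mul(Add(-2, Mul(-1, -1)), 6) = Mul(Add(-2, 1), 6) = Mul(-1, 6) = -6)
L = -10 (L = Add(-15, 5) = -10)
Function('F')(I) = 60 (Function('F')(I) = Mul(-6, -10) = 60)
Mul(Function('V')(Function('F')(5)), -1078) = Mul(Pow(60, 2), -1078) = Mul(3600, -1078) = -3880800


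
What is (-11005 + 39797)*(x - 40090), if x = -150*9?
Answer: -1193140480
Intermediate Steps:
x = -1350
(-11005 + 39797)*(x - 40090) = (-11005 + 39797)*(-1350 - 40090) = 28792*(-41440) = -1193140480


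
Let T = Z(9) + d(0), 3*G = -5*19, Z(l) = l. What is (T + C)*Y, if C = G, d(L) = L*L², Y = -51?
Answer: 1156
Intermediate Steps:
G = -95/3 (G = (-5*19)/3 = (⅓)*(-95) = -95/3 ≈ -31.667)
d(L) = L³
C = -95/3 ≈ -31.667
T = 9 (T = 9 + 0³ = 9 + 0 = 9)
(T + C)*Y = (9 - 95/3)*(-51) = -68/3*(-51) = 1156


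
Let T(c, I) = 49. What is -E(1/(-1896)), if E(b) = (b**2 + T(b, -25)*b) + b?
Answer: 94799/3594816 ≈ 0.026371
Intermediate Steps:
E(b) = b**2 + 50*b (E(b) = (b**2 + 49*b) + b = b**2 + 50*b)
-E(1/(-1896)) = -(50 + 1/(-1896))/(-1896) = -(-1)*(50 - 1/1896)/1896 = -(-1)*94799/(1896*1896) = -1*(-94799/3594816) = 94799/3594816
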